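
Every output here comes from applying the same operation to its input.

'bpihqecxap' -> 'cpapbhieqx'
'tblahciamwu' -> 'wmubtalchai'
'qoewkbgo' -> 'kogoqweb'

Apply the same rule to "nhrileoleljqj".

Each output is the input with this applied: swap each adjacent pair of characters (1↔2, 3↔4, ...), then move the last 3 characters to the front (rotate right by 3).
On "nhrileoleljqj": the first step gives "hnirelloleqjj", and the second then gives "qjjhnirellole".

qjjhnirellole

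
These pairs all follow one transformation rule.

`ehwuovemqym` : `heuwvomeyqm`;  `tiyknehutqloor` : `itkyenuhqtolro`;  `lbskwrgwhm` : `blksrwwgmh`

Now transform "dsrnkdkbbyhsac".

Rule — swap each adjacent pair of characters (1↔2, 3↔4, ...).
So "dsrnkdkbbyhsac" becomes "sdnrdkbkybshca".

sdnrdkbkybshca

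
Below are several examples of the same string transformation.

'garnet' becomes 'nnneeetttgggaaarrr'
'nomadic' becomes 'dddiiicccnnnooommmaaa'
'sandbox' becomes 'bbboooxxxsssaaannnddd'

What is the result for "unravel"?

vvveeellluuunnnrrraaa

The transformation: move the last 3 characters to the front (rotate right by 3), then repeat every character 3 times.
On "unravel": the first step gives "velunra", and the second then gives "vvveeellluuunnnrrraaa".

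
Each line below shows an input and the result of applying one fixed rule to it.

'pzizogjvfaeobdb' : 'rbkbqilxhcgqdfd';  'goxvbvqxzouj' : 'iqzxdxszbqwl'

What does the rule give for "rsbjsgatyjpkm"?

What's happening: shift every letter 2 places forward in the alphabet (wrapping around).
For "rsbjsgatyjpkm" the result is "tudluicvalrmo".

tudluicvalrmo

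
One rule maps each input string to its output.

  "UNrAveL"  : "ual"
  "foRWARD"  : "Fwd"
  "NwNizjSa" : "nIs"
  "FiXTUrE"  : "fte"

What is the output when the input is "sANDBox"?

SdX

The pattern: flip the case of every letter, then keep one character in every 3, starting at position 1 (positions 1st, 4th, 7th, ...).
Applying both steps to "sANDBox": "SandbOX", then "SdX".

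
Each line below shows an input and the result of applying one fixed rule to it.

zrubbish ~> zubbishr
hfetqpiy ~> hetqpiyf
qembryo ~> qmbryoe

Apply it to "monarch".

Looking at the pairs, the operation is to move the first character to the end, then swap the first and last characters.
Working it through for "monarch": intermediate "onarchm", final "mnarcho".

mnarcho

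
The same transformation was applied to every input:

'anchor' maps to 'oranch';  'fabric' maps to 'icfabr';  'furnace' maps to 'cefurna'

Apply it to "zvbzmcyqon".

onzvbzmcyq

Looking at the pairs, the operation is to move the last 2 characters to the front (rotate right by 2).
"zvbzmcyqon" → "onzvbzmcyq".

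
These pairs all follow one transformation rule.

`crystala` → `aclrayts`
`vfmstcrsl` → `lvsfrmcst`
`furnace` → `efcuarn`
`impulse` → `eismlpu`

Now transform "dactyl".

ldyatc

What's happening: reverse the string, then take characters alternately from the front and the back (1st, last, 2nd, 2nd-last, ...).
Starting from "dactyl": after the first operation, "lytcad"; after the second, "ldyatc".
(Check on "crystala": → "alatsyrc" → "aclrayts" ✓)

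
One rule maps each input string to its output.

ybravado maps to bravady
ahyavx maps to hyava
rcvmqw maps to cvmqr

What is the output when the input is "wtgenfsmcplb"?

tgenfsmcplw

What's happening: delete the last character, then move the first character to the end.
Starting from "wtgenfsmcplb": after the first operation, "wtgenfsmcpl"; after the second, "tgenfsmcplw".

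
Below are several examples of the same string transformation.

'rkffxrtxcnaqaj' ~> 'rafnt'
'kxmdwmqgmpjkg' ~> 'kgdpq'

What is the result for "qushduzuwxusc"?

In each case the input is transformed by: keep one character in every 3, starting at position 1 (positions 1st, 4th, 7th, ...), then take characters alternately from the front and the back (1st, last, 2nd, 2nd-last, ...).
Applying both steps to "qushduzuwxusc": "qhzxc", then "qchxz".

qchxz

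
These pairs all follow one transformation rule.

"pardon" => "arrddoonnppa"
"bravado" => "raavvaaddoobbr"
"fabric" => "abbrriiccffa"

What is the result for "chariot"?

haarriioottcch

Looking at the pairs, the operation is to double every character, then move the first 3 characters to the end (rotate left by 3).
For "chariot", step one produces "cchhaarriioott"; step two turns that into "haarriioottcch".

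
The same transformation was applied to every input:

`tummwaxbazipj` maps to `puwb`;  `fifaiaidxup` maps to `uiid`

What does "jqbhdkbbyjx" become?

jqdb

Looking at the pairs, the operation is to move the last 3 characters to the front (rotate right by 3), then keep one character in every 3, starting at position 2 (positions 2nd, 5th, 8th, ...).
For "jqbhdkbbyjx", step one produces "yjxjqbhdkbb"; step two turns that into "jqdb".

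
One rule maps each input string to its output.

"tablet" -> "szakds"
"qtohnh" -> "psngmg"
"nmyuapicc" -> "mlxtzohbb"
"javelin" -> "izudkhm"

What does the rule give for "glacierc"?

fkzbhdqb

The rule is to shift every letter 1 place backward in the alphabet (wrapping around).
On "glacierc" that produces "fkzbhdqb".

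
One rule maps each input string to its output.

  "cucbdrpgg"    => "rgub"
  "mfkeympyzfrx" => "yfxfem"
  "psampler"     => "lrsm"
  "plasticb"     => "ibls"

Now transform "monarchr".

The pattern: keep every other character starting from the second (positions 2nd, 4th, 6th, ...), then swap the front and back halves of the string.
Applying that to "monarchr" gives "croa".

croa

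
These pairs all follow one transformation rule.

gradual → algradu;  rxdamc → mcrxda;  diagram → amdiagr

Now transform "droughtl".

tldrough

What's happening: move the last 2 characters to the front (rotate right by 2).
Applying that to "droughtl" gives "tldrough".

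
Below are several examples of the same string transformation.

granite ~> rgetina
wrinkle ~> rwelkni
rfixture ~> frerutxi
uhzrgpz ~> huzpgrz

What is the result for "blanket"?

lbtekna

The pattern: move the first 2 characters to the end (rotate left by 2), then reverse the string.
On "blanket": the first step gives "anketbl", and the second then gives "lbtekna".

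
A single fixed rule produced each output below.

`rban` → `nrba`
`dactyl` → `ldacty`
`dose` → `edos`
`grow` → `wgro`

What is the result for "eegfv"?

veegf

What's happening: move the last character to the front.
"eegfv" → "veegf".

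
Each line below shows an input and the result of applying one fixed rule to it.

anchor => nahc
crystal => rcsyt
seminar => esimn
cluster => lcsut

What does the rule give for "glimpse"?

The rule is to delete the last 2 characters, then swap each adjacent pair of characters (1↔2, 3↔4, ...).
On "glimpse": the first step gives "glimp", and the second then gives "lgmip".

lgmip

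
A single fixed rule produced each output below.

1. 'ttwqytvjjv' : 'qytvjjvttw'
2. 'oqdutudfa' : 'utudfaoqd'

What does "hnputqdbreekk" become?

utqdbreekkhnp

The transformation: move the first 3 characters to the end (rotate left by 3).
"hnputqdbreekk" → "utqdbreekkhnp".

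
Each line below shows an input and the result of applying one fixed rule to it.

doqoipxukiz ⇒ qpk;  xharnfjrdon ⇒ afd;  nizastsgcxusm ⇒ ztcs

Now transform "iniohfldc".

ifc

The transformation: keep one character in every 3, starting at position 3 (positions 3rd, 6th, 9th, ...).
For "iniohfldc" the result is "ifc".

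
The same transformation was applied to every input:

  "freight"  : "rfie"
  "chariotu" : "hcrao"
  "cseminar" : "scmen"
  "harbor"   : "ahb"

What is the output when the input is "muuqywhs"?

umquw

Looking at the pairs, the operation is to swap each adjacent pair of characters (1↔2, 3↔4, ...), then delete the last 3 characters.
Working it through for "muuqywhs": intermediate "umquwysh", final "umquw".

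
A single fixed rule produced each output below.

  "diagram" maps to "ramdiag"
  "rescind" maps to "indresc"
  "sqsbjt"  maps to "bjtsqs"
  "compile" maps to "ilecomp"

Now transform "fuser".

The rule is to move the last 3 characters to the front (rotate right by 3).
Doing the same to "fuser": "serfu".

serfu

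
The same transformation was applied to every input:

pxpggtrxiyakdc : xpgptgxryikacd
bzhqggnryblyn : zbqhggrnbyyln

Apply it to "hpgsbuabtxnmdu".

In each case the input is transformed by: swap each adjacent pair of characters (1↔2, 3↔4, ...).
For "hpgsbuabtxnmdu" the result is "phsgubbaxtmnud".

phsgubbaxtmnud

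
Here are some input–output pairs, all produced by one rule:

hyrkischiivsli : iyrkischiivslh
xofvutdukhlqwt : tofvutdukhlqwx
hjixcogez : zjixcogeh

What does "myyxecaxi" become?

Looking at the pairs, the operation is to swap the first and last characters.
"myyxecaxi" → "iyyxecaxm".

iyyxecaxm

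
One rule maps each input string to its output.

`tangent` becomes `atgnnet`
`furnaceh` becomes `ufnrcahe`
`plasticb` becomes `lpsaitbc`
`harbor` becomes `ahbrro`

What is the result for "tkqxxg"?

ktxqgx

Looking at the pairs, the operation is to swap each adjacent pair of characters (1↔2, 3↔4, ...).
On "tkqxxg" that produces "ktxqgx".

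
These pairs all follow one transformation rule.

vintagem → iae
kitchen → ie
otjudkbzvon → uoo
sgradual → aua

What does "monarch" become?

oa

The pattern: move the first character to the end, then keep only the vowels.
Working it through for "monarch": intermediate "onarchm", final "oa".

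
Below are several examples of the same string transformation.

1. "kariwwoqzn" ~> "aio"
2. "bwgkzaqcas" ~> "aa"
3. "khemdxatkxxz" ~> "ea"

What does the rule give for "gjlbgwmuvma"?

In each case the input is transformed by: keep only the vowels.
So "gjlbgwmuvma" becomes "ua".

ua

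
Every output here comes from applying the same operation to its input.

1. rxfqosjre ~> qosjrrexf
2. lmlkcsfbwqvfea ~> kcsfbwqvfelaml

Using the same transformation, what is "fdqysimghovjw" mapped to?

The transformation: swap the first and last characters, then move the first 3 characters to the end (rotate left by 3).
"fdqysimghovjw" → "wdqysimghovjf" → "ysimghovjfwdq".

ysimghovjfwdq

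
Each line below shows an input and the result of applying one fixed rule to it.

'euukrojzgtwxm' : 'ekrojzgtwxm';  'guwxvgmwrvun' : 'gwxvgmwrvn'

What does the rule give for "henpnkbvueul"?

henpnkbvel

Rule — remove every "u".
"henpnkbvueul" → "henpnkbvel".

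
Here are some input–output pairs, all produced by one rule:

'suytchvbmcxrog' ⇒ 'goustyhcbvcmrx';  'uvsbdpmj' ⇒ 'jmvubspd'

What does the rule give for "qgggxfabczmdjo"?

In each case the input is transformed by: swap each adjacent pair of characters (1↔2, 3↔4, ...), then move the last 2 characters to the front (rotate right by 2).
Working it through for "qgggxfabczmdjo": intermediate "gqggfxbazcdmoj", final "ojgqggfxbazcdm".

ojgqggfxbazcdm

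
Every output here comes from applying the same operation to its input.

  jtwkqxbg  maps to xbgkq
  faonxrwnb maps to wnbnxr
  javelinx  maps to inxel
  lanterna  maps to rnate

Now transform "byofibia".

Looking at the pairs, the operation is to delete the first 3 characters, then move the last 3 characters to the front (rotate right by 3).
Applying both steps to "byofibia": "fibia", then "biafi".

biafi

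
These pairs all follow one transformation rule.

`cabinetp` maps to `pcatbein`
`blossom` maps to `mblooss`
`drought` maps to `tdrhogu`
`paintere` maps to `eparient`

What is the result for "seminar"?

The transformation: swap the first and last characters, then take characters alternately from the front and the back (1st, last, 2nd, 2nd-last, ...).
For "seminar", step one produces "reminas"; step two turns that into "rseamni".

rseamni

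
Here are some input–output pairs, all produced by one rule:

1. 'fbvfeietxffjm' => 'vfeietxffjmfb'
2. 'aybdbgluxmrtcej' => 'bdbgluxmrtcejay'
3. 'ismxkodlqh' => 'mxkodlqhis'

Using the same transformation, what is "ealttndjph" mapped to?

The rule is to move the first 2 characters to the end (rotate left by 2).
For "ealttndjph" the result is "lttndjphea".

lttndjphea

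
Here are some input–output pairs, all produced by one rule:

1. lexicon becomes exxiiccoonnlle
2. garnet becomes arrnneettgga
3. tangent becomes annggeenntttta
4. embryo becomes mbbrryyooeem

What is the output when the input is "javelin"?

avveelliinnjja

Looking at the pairs, the operation is to double every character, then move the first 3 characters to the end (rotate left by 3).
"javelin" → "jjaavveelliinn" → "avveelliinnjja".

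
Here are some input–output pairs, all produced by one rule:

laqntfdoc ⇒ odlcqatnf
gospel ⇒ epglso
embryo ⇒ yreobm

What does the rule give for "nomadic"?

idncmoa

The transformation: move the last 3 characters to the front (rotate right by 3), then swap each adjacent pair of characters (1↔2, 3↔4, ...).
"nomadic" → "dicnoma" → "idncmoa".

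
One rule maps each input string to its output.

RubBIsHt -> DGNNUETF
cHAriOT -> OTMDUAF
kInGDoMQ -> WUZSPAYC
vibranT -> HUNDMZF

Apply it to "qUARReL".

CGMDDQX

Looking at the pairs, the operation is to shift every letter 12 places forward in the alphabet (wrapping around), then convert every letter to uppercase.
Applying both steps to "qUARReL": "cGMDDqX", then "CGMDDQX".
(Check on "kInGDoMQ": → "wUzSPaYC" → "WUZSPAYC" ✓)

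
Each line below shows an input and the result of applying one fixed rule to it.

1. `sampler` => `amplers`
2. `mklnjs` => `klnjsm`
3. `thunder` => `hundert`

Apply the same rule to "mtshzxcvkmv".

What's happening: move the first character to the end.
Applying that to "mtshzxcvkmv" gives "tshzxcvkmvm".

tshzxcvkmvm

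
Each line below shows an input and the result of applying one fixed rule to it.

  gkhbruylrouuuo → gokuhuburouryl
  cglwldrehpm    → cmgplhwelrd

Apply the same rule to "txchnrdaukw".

twxkcuhandr

Looking at the pairs, the operation is to take characters alternately from the front and the back (1st, last, 2nd, 2nd-last, ...).
"txchnrdaukw" → "twxkcuhandr".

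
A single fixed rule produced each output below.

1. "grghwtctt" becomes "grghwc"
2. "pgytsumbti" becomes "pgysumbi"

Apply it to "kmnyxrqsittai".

kmnyxrqsiai

Each output is the input with this applied: remove every "t".
Doing the same to "kmnyxrqsittai": "kmnyxrqsiai".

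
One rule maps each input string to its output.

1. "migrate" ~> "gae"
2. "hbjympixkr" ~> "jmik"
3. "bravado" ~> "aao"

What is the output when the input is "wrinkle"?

ike

Looking at the pairs, the operation is to delete the first character, then keep every other character starting from the second (positions 2nd, 4th, 6th, ...).
For "wrinkle", step one produces "rinkle"; step two turns that into "ike".
(Check on "migrate": → "igrate" → "gae" ✓)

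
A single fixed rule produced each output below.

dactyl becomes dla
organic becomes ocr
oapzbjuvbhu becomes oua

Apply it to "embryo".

What's happening: take characters alternately from the front and the back (1st, last, 2nd, 2nd-last, ...), then keep only the first 3 characters.
Applying both steps to "embryo": "eomybr", then "eom".

eom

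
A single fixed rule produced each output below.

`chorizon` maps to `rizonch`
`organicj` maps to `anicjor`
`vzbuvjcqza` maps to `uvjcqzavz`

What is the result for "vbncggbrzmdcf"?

cggbrzmdcfvb

The rule is to move the first 2 characters to the end (rotate left by 2), then delete the first character.
For "vbncggbrzmdcf", step one produces "ncggbrzmdcfvb"; step two turns that into "cggbrzmdcfvb".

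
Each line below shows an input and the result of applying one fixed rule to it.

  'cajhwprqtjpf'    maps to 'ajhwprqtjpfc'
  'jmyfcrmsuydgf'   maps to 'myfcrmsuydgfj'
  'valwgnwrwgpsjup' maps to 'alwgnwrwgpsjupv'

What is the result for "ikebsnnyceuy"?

kebsnnyceuyi

What's happening: move the first character to the end.
On "ikebsnnyceuy" that produces "kebsnnyceuyi".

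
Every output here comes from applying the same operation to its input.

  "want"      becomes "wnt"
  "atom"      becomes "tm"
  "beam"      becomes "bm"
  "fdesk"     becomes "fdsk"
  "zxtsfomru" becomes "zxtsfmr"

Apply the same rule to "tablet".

Each output is the input with this applied: remove every vowel.
So "tablet" becomes "tblt".

tblt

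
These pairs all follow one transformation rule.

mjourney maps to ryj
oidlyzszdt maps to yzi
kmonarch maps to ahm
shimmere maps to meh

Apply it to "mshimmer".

mrs

The rule is to keep one character in every 3, starting at position 2 (positions 2nd, 5th, 8th, ...), then move the first character to the end.
For "mshimmer" the result is "mrs".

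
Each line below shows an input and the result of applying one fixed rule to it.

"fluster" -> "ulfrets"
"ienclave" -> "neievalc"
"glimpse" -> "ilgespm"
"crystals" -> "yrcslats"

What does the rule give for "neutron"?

uennort

Rule — reverse the string, then move the last 3 characters to the front (rotate right by 3).
So "neutron" becomes "uennort".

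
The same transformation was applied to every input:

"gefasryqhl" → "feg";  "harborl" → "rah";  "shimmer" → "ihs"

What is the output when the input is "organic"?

Rule — reverse the string, then keep only the last 3 characters.
Working it through for "organic": intermediate "cinagro", final "gro".

gro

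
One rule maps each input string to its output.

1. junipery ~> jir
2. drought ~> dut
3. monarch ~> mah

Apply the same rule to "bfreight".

beh

The transformation: keep one character in every 3, starting at position 1 (positions 1st, 4th, 7th, ...).
"bfreight" → "beh".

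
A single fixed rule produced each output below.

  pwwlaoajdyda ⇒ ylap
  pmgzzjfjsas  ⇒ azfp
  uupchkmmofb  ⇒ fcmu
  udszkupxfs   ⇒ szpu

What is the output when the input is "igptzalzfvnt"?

vtli

In each case the input is transformed by: keep one character in every 3, starting at position 1 (positions 1st, 4th, 7th, ...), then swap the first and last characters.
Applying both steps to "igptzalzfvnt": "itlv", then "vtli".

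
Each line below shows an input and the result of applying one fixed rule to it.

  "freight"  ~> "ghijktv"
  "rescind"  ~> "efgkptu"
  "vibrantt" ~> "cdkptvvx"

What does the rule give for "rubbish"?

ddjktuw

Looking at the pairs, the operation is to sort the characters into alphabetical order, then shift every letter 2 places forward in the alphabet (wrapping around).
Starting from "rubbish": after the first operation, "bbhirsu"; after the second, "ddjktuw".
(Check on "vibrantt": → "abinrttv" → "cdkptvvx" ✓)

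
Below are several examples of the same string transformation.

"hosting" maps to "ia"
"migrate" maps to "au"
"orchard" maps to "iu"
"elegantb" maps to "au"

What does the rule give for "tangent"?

ua

Each output is the input with this applied: shift every letter 6 places backward in the alphabet (wrapping around), then keep only the vowels.
For "tangent", step one produces "nuhayhn"; step two turns that into "ua".
(Check on "migrate": → "gcaluny" → "au" ✓)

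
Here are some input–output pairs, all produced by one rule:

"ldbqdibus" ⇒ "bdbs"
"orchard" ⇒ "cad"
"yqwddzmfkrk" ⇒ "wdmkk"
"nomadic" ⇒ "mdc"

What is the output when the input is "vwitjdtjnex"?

ijtnx

Looking at the pairs, the operation is to delete the first character, then keep every other character starting from the second (positions 2nd, 4th, 6th, ...).
Working it through for "vwitjdtjnex": intermediate "witjdtjnex", final "ijtnx".
(Check on "ldbqdibus": → "dbqdibus" → "bdbs" ✓)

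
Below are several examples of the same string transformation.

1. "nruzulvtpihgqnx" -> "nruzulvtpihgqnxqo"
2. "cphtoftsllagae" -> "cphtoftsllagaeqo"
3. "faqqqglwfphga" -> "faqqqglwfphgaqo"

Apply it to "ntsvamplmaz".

ntsvamplmazqo

What's happening: append "qo".
Doing the same to "ntsvamplmaz": "ntsvamplmazqo".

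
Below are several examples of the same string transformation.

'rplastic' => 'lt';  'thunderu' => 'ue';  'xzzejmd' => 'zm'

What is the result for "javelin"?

In each case the input is transformed by: keep one character in every 3, starting at position 3 (positions 3rd, 6th, 9th, ...).
Applying that to "javelin" gives "vi".

vi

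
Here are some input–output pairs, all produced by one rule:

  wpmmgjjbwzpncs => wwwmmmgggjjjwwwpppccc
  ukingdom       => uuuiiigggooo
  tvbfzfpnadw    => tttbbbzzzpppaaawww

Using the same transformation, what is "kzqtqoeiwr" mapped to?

kkkqqqqqqeeewww

Looking at the pairs, the operation is to keep every other character starting from the first (positions 1st, 3rd, 5th, ...), then repeat every character 3 times.
Applying both steps to "kzqtqoeiwr": "kqqew", then "kkkqqqqqqeeewww".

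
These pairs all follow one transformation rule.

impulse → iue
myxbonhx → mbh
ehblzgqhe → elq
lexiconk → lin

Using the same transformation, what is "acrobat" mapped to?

The pattern: keep one character in every 3, starting at position 1 (positions 1st, 4th, 7th, ...).
Doing the same to "acrobat": "aot".

aot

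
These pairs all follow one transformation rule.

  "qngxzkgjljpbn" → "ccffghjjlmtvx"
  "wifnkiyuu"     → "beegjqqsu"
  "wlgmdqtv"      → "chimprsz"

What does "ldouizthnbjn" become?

defhjjkpqvxz

Looking at the pairs, the operation is to shift every letter 4 places backward in the alphabet (wrapping around), then sort the characters into alphabetical order.
Applying both steps to "ldouizthnbjn": "hzkqevpdjxfj", then "defhjjkpqvxz".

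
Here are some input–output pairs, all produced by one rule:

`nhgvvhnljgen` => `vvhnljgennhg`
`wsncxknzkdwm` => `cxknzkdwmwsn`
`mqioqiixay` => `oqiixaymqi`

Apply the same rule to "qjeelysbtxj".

elysbtxjqje

The pattern: move the first 3 characters to the end (rotate left by 3).
Doing the same to "qjeelysbtxj": "elysbtxjqje".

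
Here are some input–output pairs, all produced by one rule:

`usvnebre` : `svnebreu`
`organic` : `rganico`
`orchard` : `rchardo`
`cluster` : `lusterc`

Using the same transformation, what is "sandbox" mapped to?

andboxs

In each case the input is transformed by: move the first character to the end.
Doing the same to "sandbox": "andboxs".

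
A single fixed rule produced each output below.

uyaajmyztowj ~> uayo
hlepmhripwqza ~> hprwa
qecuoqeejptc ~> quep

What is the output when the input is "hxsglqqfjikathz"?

Looking at the pairs, the operation is to keep one character in every 3, starting at position 1 (positions 1st, 4th, 7th, ...).
On "hxsglqqfjikathz" that produces "hgqit".

hgqit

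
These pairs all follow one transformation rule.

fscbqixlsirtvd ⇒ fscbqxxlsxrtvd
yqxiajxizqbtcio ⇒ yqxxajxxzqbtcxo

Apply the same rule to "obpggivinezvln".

obpggxvxnezvln

Each output is the input with this applied: replace every "i" with "x".
Applying that to "obpggivinezvln" gives "obpggxvxnezvln".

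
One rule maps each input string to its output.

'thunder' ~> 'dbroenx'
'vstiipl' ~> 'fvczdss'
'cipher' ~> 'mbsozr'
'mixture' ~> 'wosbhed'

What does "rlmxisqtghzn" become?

bxvjwrhqsdca

Each output is the input with this applied: take characters alternately from the front and the back (1st, last, 2nd, 2nd-last, ...), then shift every letter 10 places forward in the alphabet (wrapping around).
"rlmxisqtghzn" → "rnlzmhxgitsq" → "bxvjwrhqsdca".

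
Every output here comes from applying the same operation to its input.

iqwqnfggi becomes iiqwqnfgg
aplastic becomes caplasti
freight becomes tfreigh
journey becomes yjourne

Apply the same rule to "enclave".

The rule is to move the last character to the front.
On "enclave" that produces "eenclav".

eenclav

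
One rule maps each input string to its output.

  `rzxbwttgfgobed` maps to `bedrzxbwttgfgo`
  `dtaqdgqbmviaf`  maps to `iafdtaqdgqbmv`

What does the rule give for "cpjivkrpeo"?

peocpjivkr

In each case the input is transformed by: move the last 3 characters to the front (rotate right by 3).
So "cpjivkrpeo" becomes "peocpjivkr".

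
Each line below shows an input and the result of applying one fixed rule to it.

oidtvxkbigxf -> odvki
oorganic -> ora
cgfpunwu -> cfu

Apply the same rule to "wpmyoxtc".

wmo

Each output is the input with this applied: delete the last 3 characters, then keep every other character starting from the first (positions 1st, 3rd, 5th, ...).
Applying both steps to "wpmyoxtc": "wpmyo", then "wmo".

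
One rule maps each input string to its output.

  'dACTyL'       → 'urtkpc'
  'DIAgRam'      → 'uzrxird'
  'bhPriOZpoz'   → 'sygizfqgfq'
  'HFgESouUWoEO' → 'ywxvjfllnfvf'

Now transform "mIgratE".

The transformation: shift every letter 9 places backward in the alphabet (wrapping around), then convert every letter to lowercase.
On "mIgratE" that produces "dzxirkv".

dzxirkv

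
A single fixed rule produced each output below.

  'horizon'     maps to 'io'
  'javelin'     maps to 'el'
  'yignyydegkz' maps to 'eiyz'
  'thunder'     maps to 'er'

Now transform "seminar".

Each output is the input with this applied: sort the characters into alphabetical order, then keep one character in every 3, starting at position 2 (positions 2nd, 5th, 8th, ...).
Working it through for "seminar": intermediate "aeimnrs", final "en".

en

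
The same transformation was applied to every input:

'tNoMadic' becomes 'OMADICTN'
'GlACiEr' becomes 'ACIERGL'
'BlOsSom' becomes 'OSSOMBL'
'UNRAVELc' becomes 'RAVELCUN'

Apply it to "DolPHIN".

What's happening: move the first 2 characters to the end (rotate left by 2), then convert every letter to uppercase.
On "DolPHIN": the first step gives "lPHINDo", and the second then gives "LPHINDO".

LPHINDO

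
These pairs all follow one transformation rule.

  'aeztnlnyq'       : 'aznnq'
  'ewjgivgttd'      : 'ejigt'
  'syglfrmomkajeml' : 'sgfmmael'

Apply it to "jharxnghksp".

The transformation: keep every other character starting from the first (positions 1st, 3rd, 5th, ...).
Applying that to "jharxnghksp" gives "jaxgkp".

jaxgkp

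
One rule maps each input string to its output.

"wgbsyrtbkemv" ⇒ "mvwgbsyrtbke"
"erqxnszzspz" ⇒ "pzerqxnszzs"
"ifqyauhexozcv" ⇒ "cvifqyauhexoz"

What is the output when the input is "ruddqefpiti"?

tiruddqefpi

What's happening: move the last 2 characters to the front (rotate right by 2).
For "ruddqefpiti" the result is "tiruddqefpi".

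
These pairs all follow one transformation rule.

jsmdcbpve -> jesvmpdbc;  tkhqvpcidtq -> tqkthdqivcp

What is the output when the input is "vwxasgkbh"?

The transformation: take characters alternately from the front and the back (1st, last, 2nd, 2nd-last, ...).
"vwxasgkbh" → "vhwbxkags".

vhwbxkags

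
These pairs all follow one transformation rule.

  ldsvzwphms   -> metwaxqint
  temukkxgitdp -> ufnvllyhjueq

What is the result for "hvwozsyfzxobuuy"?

iwxpatzgaypcvvz

The rule is to shift every letter 1 place forward in the alphabet (wrapping around).
Doing the same to "hvwozsyfzxobuuy": "iwxpatzgaypcvvz".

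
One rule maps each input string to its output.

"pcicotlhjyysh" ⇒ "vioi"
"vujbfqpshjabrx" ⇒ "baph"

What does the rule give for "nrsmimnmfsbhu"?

txys

Rule — shift every letter 6 places forward in the alphabet (wrapping around), then keep only the first 4 characters.
Starting from "nrsmimnmfsbhu": after the first operation, "txysostslyhna"; after the second, "txys".
(Check on "vujbfqpshjabrx": → "baphlwvynpghxd" → "baph" ✓)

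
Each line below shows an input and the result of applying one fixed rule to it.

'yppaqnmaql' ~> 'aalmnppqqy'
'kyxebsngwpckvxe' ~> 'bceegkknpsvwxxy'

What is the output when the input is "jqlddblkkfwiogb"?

The transformation: sort the characters into alphabetical order.
So "jqlddblkkfwiogb" becomes "bbddfgijkklloqw".

bbddfgijkklloqw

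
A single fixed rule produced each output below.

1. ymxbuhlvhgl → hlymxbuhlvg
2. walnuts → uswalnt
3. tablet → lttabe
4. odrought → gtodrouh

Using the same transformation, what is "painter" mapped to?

trpaine

Rule — move the last 2 characters to the front (rotate right by 2), then swap the first and last characters.
For "painter", step one produces "erpaint"; step two turns that into "trpaine".
(Check on "ymxbuhlvhgl": → "glymxbuhlvh" → "hlymxbuhlvg" ✓)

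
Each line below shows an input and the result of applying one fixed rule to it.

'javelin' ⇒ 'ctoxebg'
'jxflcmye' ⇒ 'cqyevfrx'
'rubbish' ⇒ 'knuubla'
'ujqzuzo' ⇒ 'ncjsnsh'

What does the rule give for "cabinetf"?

In each case the input is transformed by: shift every letter 7 places backward in the alphabet (wrapping around).
Applying that to "cabinetf" gives "vtubgxmy".

vtubgxmy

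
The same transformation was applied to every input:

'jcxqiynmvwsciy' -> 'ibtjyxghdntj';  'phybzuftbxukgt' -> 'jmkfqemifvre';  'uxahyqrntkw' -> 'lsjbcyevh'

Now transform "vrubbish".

The pattern: shift every letter 11 places forward in the alphabet (wrapping around), then delete the first 2 characters.
Working it through for "vrubbish": intermediate "gcfmmtds", final "fmmtds".

fmmtds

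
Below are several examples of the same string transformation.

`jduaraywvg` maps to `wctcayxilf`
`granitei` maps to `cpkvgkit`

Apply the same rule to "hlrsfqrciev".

tuhstekgxjn

The rule is to move the first 2 characters to the end (rotate left by 2), then shift every letter 2 places forward in the alphabet (wrapping around).
Working it through for "hlrsfqrciev": intermediate "rsfqrcievhl", final "tuhstekgxjn".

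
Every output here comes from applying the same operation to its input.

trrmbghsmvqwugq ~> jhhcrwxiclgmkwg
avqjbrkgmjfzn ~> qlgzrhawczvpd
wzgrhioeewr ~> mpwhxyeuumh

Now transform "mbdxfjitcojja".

The transformation: shift every letter 10 places backward in the alphabet (wrapping around).
Applying that to "mbdxfjitcojja" gives "crtnvzyjsezzq".

crtnvzyjsezzq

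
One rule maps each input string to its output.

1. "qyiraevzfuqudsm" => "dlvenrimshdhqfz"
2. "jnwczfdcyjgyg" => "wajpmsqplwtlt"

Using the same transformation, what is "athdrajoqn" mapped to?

Rule — shift every letter 13 places forward in the alphabet (wrapping around) — i.e. ROT13.
On "athdrajoqn" that produces "nguqenwbda".

nguqenwbda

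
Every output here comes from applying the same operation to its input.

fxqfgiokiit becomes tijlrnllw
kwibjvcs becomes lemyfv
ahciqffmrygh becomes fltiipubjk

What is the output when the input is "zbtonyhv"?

Rule — delete the first 2 characters, then shift every letter 3 places forward in the alphabet (wrapping around).
"zbtonyhv" → "tonyhv" → "wrqbky".
(Check on "kwibjvcs": → "ibjvcs" → "lemyfv" ✓)

wrqbky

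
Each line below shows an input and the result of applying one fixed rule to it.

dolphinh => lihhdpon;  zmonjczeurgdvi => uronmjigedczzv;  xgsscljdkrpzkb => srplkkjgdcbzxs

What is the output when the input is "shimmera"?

miheasrm

Each output is the input with this applied: sort the characters into reverse alphabetical order, then move the first 3 characters to the end (rotate left by 3).
For "shimmera", step one produces "srmmihea"; step two turns that into "miheasrm".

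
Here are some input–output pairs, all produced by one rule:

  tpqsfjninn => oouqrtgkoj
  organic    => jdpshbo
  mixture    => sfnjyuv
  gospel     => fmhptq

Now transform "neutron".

poofvus

The rule is to shift every letter 1 place forward in the alphabet (wrapping around), then move the last 2 characters to the front (rotate right by 2).
For "neutron", step one produces "ofvuspo"; step two turns that into "poofvus".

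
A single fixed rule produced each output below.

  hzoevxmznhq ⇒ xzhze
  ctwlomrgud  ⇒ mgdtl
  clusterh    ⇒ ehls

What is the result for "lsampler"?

In each case the input is transformed by: keep every other character starting from the second (positions 2nd, 4th, 6th, ...), then move the first 2 characters to the end (rotate left by 2).
On "lsampler": the first step gives "smlr", and the second then gives "lrsm".

lrsm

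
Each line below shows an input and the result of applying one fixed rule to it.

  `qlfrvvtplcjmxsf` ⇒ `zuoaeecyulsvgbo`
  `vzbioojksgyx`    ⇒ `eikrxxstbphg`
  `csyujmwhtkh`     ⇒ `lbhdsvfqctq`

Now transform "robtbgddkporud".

Looking at the pairs, the operation is to shift every letter 9 places forward in the alphabet (wrapping around).
Doing the same to "robtbgddkporud": "axkckpmmtyxadm".

axkckpmmtyxadm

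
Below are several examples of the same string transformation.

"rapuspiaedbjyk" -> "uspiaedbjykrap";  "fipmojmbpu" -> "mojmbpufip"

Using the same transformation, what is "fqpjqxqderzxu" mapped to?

The transformation: move the first 3 characters to the end (rotate left by 3).
For "fqpjqxqderzxu" the result is "jqxqderzxufqp".

jqxqderzxufqp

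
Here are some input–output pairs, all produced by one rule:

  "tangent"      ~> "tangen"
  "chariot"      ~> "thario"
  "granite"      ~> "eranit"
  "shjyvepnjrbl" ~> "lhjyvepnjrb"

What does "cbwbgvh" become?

Rule — delete the first character, then move the last character to the front.
"cbwbgvh" → "bwbgvh" → "hbwbgv".

hbwbgv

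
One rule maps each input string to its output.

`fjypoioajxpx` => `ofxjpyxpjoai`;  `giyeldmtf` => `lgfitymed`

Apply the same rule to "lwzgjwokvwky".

olywkzwgvjkw

Rule — take characters alternately from the front and the back (1st, last, 2nd, 2nd-last, ...), then move the last character to the front.
On "lwzgjwokvwky": the first step gives "lywkzwgvjkwo", and the second then gives "olywkzwgvjkw".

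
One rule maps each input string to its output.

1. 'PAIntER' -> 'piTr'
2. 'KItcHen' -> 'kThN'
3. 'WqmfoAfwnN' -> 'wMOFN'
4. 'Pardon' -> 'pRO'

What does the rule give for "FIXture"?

fxUE

The transformation: keep every other character starting from the first (positions 1st, 3rd, 5th, ...), then flip the case of every letter.
Working it through for "FIXture": intermediate "FXue", final "fxUE".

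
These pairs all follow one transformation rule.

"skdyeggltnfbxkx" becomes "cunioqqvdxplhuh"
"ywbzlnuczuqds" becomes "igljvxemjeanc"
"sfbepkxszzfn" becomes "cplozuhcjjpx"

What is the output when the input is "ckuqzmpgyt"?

The transformation: shift every letter 10 places forward in the alphabet (wrapping around).
On "ckuqzmpgyt" that produces "mueajwzqid".

mueajwzqid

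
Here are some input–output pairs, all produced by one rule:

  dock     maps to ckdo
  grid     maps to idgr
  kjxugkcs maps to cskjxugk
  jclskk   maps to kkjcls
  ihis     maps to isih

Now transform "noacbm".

Rule — move the last 2 characters to the front (rotate right by 2).
Doing the same to "noacbm": "bmnoac".

bmnoac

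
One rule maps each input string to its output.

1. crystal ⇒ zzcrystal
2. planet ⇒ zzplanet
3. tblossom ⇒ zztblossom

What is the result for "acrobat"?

Each output is the input with this applied: prepend "zz".
"acrobat" → "zzacrobat".

zzacrobat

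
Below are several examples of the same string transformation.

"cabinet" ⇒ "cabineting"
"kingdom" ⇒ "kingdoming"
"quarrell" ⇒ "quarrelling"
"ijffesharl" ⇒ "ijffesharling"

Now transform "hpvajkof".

hpvajkofing

What's happening: append "ing".
On "hpvajkof" that produces "hpvajkofing".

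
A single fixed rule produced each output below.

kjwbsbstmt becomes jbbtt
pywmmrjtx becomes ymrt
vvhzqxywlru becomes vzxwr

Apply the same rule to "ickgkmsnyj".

What's happening: keep every other character starting from the second (positions 2nd, 4th, 6th, ...).
On "ickgkmsnyj" that produces "cgmnj".

cgmnj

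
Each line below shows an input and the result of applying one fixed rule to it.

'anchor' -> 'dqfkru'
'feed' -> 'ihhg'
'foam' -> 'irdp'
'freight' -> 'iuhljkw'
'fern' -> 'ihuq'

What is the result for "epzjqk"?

hscmtn

The pattern: shift every letter 3 places forward in the alphabet (wrapping around).
For "epzjqk" the result is "hscmtn".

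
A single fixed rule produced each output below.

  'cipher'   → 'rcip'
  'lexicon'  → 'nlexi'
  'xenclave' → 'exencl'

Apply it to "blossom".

Rule — move the last 3 characters to the front (rotate right by 3), then delete the first 2 characters.
"blossom" → "somblos" → "mblos".

mblos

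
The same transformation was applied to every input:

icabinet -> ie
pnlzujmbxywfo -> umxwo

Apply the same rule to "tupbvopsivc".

What's happening: delete the first 3 characters, then keep every other character starting from the second (positions 2nd, 4th, 6th, ...).
On "tupbvopsivc": the first step gives "bvopsivc", and the second then gives "vpic".

vpic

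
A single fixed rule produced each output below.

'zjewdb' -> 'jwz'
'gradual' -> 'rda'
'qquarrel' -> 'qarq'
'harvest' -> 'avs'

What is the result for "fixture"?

itr

Looking at the pairs, the operation is to swap the first and last characters, then keep every other character starting from the second (positions 2nd, 4th, 6th, ...).
Applying both steps to "fixture": "eixturf", then "itr".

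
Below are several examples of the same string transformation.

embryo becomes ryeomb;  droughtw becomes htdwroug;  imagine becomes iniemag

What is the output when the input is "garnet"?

negtar

The transformation: swap the first and last characters, then move the last 3 characters to the front (rotate right by 3).
So "garnet" becomes "negtar".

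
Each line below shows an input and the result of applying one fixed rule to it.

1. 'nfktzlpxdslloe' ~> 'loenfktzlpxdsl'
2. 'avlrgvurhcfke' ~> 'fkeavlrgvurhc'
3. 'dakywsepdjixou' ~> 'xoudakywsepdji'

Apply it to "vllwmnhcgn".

cgnvllwmnh

Each output is the input with this applied: move the last 3 characters to the front (rotate right by 3).
Doing the same to "vllwmnhcgn": "cgnvllwmnh".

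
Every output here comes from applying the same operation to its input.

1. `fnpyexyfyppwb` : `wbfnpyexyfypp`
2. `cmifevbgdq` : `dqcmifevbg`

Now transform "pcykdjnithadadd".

ddpcykdjnithada

Looking at the pairs, the operation is to move the last 2 characters to the front (rotate right by 2).
Doing the same to "pcykdjnithadadd": "ddpcykdjnithada".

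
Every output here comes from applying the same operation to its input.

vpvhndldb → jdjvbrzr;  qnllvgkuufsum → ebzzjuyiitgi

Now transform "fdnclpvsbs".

trbqzdjgp

Rule — delete the last character, then shift every letter 12 places backward in the alphabet (wrapping around).
Working it through for "fdnclpvsbs": intermediate "fdnclpvsb", final "trbqzdjgp".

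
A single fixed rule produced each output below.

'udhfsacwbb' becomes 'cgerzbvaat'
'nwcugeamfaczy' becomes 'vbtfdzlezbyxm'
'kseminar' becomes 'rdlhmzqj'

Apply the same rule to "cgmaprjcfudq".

flzoqibetcpb

Looking at the pairs, the operation is to shift every letter 1 place backward in the alphabet (wrapping around), then move the first character to the end.
Working it through for "cgmaprjcfudq": intermediate "bflzoqibetcp", final "flzoqibetcpb".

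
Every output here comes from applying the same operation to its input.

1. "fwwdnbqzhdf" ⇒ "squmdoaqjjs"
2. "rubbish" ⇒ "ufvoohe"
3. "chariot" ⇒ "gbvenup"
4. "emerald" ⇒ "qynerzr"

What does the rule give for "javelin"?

avyrinw

The transformation: reverse the string, then shift every letter 13 places forward in the alphabet (wrapping around) — i.e. ROT13.
For "javelin", step one produces "nilevaj"; step two turns that into "avyrinw".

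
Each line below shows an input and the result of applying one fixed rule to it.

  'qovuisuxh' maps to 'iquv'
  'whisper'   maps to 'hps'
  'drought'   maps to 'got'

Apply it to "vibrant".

bnt

Looking at the pairs, the operation is to sort the characters into alphabetical order, then keep every other character starting from the second (positions 2nd, 4th, 6th, ...).
Applying that to "vibrant" gives "bnt".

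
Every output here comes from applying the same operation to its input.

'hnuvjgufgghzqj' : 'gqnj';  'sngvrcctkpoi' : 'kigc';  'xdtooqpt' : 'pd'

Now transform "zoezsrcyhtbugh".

tgos

What's happening: swap the front and back halves of the string, then keep one character in every 3, starting at position 3 (positions 3rd, 6th, 9th, ...).
"zoezsrcyhtbugh" → "yhtbughzoezsrc" → "tgos".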